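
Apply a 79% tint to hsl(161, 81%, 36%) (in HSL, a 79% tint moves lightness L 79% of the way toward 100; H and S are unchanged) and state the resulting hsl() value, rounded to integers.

hsl(161, 81%, 87%)

L moves 79% from 36 toward 100: 36 + 50.56 = 86.56 → 87.
H and S are unchanged.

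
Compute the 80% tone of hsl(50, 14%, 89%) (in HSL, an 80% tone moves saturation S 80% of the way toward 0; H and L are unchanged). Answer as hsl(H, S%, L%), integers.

S moves 80% from 14 toward 0: 14 − 11.2 = 2.8 → 3.
H and L are unchanged.

hsl(50, 3%, 89%)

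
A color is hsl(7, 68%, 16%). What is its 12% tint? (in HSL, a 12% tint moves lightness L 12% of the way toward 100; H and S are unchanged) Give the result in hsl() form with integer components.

hsl(7, 68%, 26%)

L moves 12% from 16 toward 100: 16 + 10.08 = 26.08 → 26.
H and S are unchanged.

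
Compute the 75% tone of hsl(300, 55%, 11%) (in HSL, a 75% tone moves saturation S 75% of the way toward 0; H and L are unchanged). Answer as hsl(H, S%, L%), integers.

hsl(300, 14%, 11%)

S moves 75% from 55 toward 0: 55 − 41.25 = 13.75 → 14.
H and L are unchanged.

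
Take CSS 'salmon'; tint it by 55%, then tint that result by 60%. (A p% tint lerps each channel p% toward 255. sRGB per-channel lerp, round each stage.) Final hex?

#FEE8E6

CSS salmon is rgb(250, 128, 114).
A 55% tint moves each channel 55% toward 255:
  R: 250 + 0.55×(255−250) = 250 + 2.75 = 252.75 → 253
  G: 128 + 69.85 = 197.85 → 198
  B: 114 + 0.55×(255−114) = 114 + 77.55 = 191.55 → 192
After the tint: rgb(253, 198, 192) = #FDC6C0.
Per channel, c → c + 0.6(255 − c):
  R: 253 + 0.6×(255−253) = 253 + 1.2 = 254.2 → 254
  G: 198 + 34.2 = 232.2 → 232
  B: 192 + 0.6×(255−192) = 192 + 37.8 = 229.8 → 230
rgb(254, 232, 230) = #FEE8E6.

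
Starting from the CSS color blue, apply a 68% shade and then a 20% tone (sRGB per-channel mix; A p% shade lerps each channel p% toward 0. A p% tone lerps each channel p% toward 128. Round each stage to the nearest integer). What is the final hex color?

CSS blue is rgb(0, 0, 255).
Per channel, c → c + 0.68(0 − c):
  R: 0 + 0.68×(0−0) = 0 + 0 = 0 → 0
  G: 0 + 0.68×(0−0) = 0 + 0 = 0 → 0
  B: 255 + 0.68×(0−255) = 255 − 173.4 = 81.6 → 82
After the shade: rgb(0, 0, 82) = #000052.
Lerp each channel 20% toward 128:
  R: 0 + 0.2×(128−0) = 0 + 25.6 = 25.6 → 26
  G: 0 + 25.6 = 25.6 → 26
  B: 82 + 0.2×(128−82) = 82 + 9.2 = 91.2 → 91
rgb(26, 26, 91) = #1a1a5b.

#1a1a5b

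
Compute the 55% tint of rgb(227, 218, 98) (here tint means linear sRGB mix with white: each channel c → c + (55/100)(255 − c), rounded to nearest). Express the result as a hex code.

A 55% tint moves each channel 55% toward 255:
  R: 227 + 0.55×(255−227) = 227 + 15.4 = 242.4 → 242
  G: 218 + 20.35 = 238.35 → 238
  B: 98 + 0.55×(255−98) = 98 + 86.35 = 184.35 → 184
rgb(242, 238, 184) = #f2eeb8.

#f2eeb8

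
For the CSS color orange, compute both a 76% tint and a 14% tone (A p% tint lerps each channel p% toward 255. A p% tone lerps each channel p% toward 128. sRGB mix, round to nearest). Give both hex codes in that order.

#FFE9C2, #EDA012

CSS orange is rgb(255, 165, 0).
76% tint:
  R: 255 + 0.76×(255−255) = 255 + 0 = 255 → 255
  G: 165 + 0.76×(255−165) = 165 + 68.4 = 233.4 → 233
  B: 0 + 0.76×(255−0) = 0 + 193.8 = 193.8 → 194
  → #FFE9C2
14% tone:
  R: 255 + 0.14×(128−255) = 255 − 17.78 = 237.22 → 237
  G: 165 − 5.18 = 159.82 → 160
  B: 0 + 0.14×(128−0) = 0 + 17.92 = 17.92 → 18
  → #EDA012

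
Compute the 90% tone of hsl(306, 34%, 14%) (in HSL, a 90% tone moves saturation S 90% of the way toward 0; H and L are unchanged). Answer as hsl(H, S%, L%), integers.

hsl(306, 3%, 14%)

S moves 90% from 34 toward 0: 34 − 30.6 = 3.4 → 3.
H and L are unchanged.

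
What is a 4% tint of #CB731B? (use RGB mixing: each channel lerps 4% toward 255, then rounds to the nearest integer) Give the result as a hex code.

#CB731B is rgb(203, 115, 27).
Per channel, c → c + 0.04(255 − c):
  R: 203 + 2.08 = 205.08 → 205
  G: 115 + 5.6 = 120.6 → 121
  B: 27 + 0.04×(255−27) = 27 + 9.12 = 36.12 → 36
rgb(205, 121, 36) = #CD7924.

#CD7924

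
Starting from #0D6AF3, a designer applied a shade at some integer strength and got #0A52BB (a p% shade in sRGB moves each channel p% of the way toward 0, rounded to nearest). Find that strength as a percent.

23%

#0D6AF3 is rgb(13, 106, 243); #0A52BB is rgb(10, 82, 187).
On the B channel (widest range): 187 ≈ 243 + (p/100)(0 − 243), so p ≈ 100×(187 − 243)/(0 − 243) = -5600/-243 = 23.05.
p = 23 reproduces all three channels after rounding.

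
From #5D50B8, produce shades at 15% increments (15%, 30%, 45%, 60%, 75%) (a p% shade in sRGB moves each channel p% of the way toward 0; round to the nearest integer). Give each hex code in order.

#5D50B8 is rgb(93, 80, 184).
15%: (93 − 13.95 = 79.05→79, 80 − 12 = 68→68, 184 − 27.6 = 156.4→156) → #4F449C
30%: (93 − 27.9 = 65.1→65, 80 − 24 = 56→56, 184 − 55.2 = 128.8→129) → #413881
45%: (93 − 41.85 = 51.15→51, 80 − 36 = 44→44, 184 − 82.8 = 101.2→101) → #332C65
60%: (93 − 55.8 = 37.2→37, 80 − 48 = 32→32, 184 − 110.4 = 73.6→74) → #25204A
75%: (93 − 69.75 = 23.25→23, 80 − 60 = 20→20, 184 − 138 = 46→46) → #17142E

#4F449C, #413881, #332C65, #25204A, #17142E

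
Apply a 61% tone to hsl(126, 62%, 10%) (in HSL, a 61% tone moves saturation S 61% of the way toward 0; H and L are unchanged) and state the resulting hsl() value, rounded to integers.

hsl(126, 24%, 10%)

S moves 61% from 62 toward 0: 62 − 37.82 = 24.18 → 24.
H and L are unchanged.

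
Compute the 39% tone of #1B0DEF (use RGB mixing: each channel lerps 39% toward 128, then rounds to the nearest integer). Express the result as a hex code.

#1B0DEF is rgb(27, 13, 239).
Per channel, c → c + 0.39(128 − c):
  R: 27 + 39.39 = 66.39 → 66
  G: 13 + 0.39×(128−13) = 13 + 44.85 = 57.85 → 58
  B: 239 + 0.39×(128−239) = 239 − 43.29 = 195.71 → 196
rgb(66, 58, 196) = #423AC4.

#423AC4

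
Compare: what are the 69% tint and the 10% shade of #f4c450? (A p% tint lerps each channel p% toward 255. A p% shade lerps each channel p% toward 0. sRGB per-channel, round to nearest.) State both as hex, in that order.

#f4c450 is rgb(244, 196, 80).
69% tint:
  R: 244 + 7.59 = 251.59 → 252
  G: 196 + 0.69×(255−196) = 196 + 40.71 = 236.71 → 237
  B: 80 + 0.69×(255−80) = 80 + 120.75 = 200.75 → 201
  → #fcedc9
10% shade:
  R: 244 − 24.4 = 219.6 → 220
  G: 196 − 19.6 = 176.4 → 176
  B: 80 − 8 = 72 → 72
  → #dcb048

#fcedc9, #dcb048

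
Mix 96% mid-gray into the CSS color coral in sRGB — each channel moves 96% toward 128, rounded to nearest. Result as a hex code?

#85807e

CSS coral is rgb(255, 127, 80).
Per channel, c → c + 0.96(128 − c):
  R: 255 + 0.96×(128−255) = 255 − 121.92 = 133.08 → 133
  G: 127 + 0.96×(128−127) = 127 + 0.96 = 127.96 → 128
  B: 80 + 0.96×(128−80) = 80 + 46.08 = 126.08 → 126
rgb(133, 128, 126) = #85807e.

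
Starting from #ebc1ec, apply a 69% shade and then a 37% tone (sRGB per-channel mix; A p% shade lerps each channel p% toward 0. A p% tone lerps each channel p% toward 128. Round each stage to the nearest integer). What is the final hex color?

#5d555d

#ebc1ec is rgb(235, 193, 236).
Lerp each channel 69% toward 0:
  R: 235 + 0.69×(0−235) = 235 − 162.15 = 72.85 → 73
  G: 193 − 133.17 = 59.83 → 60
  B: 236 + 0.69×(0−236) = 236 − 162.84 = 73.16 → 73
After the shade: rgb(73, 60, 73) = #493c49.
A 37% tone moves each channel 37% toward 128:
  R: 73 + 0.37×(128−73) = 73 + 20.35 = 93.35 → 93
  G: 60 + 0.37×(128−60) = 60 + 25.16 = 85.16 → 85
  B: 73 + 0.37×(128−73) = 73 + 20.35 = 93.35 → 93
rgb(93, 85, 93) = #5d555d.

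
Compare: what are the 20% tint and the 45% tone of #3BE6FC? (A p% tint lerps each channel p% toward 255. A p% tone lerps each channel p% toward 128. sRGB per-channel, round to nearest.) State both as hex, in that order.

#62EBFD, #5AB8C4

#3BE6FC is rgb(59, 230, 252).
20% tint:
  R: 59 + 0.2×(255−59) = 59 + 39.2 = 98.2 → 98
  G: 230 + 0.2×(255−230) = 230 + 5 = 235 → 235
  B: 252 + 0.2×(255−252) = 252 + 0.6 = 252.6 → 253
  → #62EBFD
45% tone:
  R: 59 + 31.05 = 90.05 → 90
  G: 230 − 45.9 = 184.1 → 184
  B: 252 + 0.45×(128−252) = 252 − 55.8 = 196.2 → 196
  → #5AB8C4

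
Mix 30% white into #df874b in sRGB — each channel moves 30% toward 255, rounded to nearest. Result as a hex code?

#e9ab81

#df874b is rgb(223, 135, 75).
Per channel, c → c + 0.3(255 − c):
  R: 223 + 0.3×(255−223) = 223 + 9.6 = 232.6 → 233
  G: 135 + 0.3×(255−135) = 135 + 36 = 171 → 171
  B: 75 + 0.3×(255−75) = 75 + 54 = 129 → 129
rgb(233, 171, 129) = #e9ab81.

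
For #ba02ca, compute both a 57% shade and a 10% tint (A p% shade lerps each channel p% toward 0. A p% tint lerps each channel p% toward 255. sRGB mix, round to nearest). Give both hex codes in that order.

#500157, #c11bcf

#ba02ca is rgb(186, 2, 202).
57% shade:
  R: 186 + 0.57×(0−186) = 186 − 106.02 = 79.98 → 80
  G: 2 + 0.57×(0−2) = 2 − 1.14 = 0.86 → 1
  B: 202 − 115.14 = 86.86 → 87
  → #500157
10% tint:
  R: 186 + 0.1×(255−186) = 186 + 6.9 = 192.9 → 193
  G: 2 + 0.1×(255−2) = 2 + 25.3 = 27.3 → 27
  B: 202 + 0.1×(255−202) = 202 + 5.3 = 207.3 → 207
  → #c11bcf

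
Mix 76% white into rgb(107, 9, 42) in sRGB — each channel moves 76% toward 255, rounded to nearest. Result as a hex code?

Lerp each channel 76% toward 255:
  R: 107 + 0.76×(255−107) = 107 + 112.48 = 219.48 → 219
  G: 9 + 0.76×(255−9) = 9 + 186.96 = 195.96 → 196
  B: 42 + 161.88 = 203.88 → 204
rgb(219, 196, 204) = #DBC4CC.

#DBC4CC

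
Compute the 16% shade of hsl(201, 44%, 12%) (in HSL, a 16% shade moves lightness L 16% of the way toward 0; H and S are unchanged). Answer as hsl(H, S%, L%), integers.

hsl(201, 44%, 10%)

L moves 16% from 12 toward 0: 12 − 1.92 = 10.08 → 10.
H and S are unchanged.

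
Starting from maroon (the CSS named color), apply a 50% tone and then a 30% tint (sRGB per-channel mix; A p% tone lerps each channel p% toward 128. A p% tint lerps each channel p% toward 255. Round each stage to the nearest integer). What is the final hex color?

#A67979

CSS maroon is rgb(128, 0, 0).
Per channel, c → c + 0.5(128 − c):
  R: 128 + 0.5×(128−128) = 128 + 0 = 128 → 128
  G: 0 + 0.5×(128−0) = 0 + 64 = 64 → 64
  B: 0 + 0.5×(128−0) = 0 + 64 = 64 → 64
After the tone: rgb(128, 64, 64) = #804040.
A 30% tint moves each channel 30% toward 255:
  R: 128 + 0.3×(255−128) = 128 + 38.1 = 166.1 → 166
  G: 64 + 57.3 = 121.3 → 121
  B: 64 + 0.3×(255−64) = 64 + 57.3 = 121.3 → 121
rgb(166, 121, 121) = #A67979.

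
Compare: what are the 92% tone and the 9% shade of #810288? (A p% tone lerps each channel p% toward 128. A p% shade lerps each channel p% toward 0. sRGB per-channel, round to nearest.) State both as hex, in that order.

#810288 is rgb(129, 2, 136).
92% tone:
  R: 129 + 0.92×(128−129) = 129 − 0.92 = 128.08 → 128
  G: 2 + 0.92×(128−2) = 2 + 115.92 = 117.92 → 118
  B: 136 + 0.92×(128−136) = 136 − 7.36 = 128.64 → 129
  → #807681
9% shade:
  R: 129 + 0.09×(0−129) = 129 − 11.61 = 117.39 → 117
  G: 2 + 0.09×(0−2) = 2 − 0.18 = 1.82 → 2
  B: 136 + 0.09×(0−136) = 136 − 12.24 = 123.76 → 124
  → #75027C

#807681, #75027C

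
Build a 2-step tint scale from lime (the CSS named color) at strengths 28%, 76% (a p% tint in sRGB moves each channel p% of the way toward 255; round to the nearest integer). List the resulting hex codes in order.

#47FF47, #C2FFC2

CSS lime is rgb(0, 255, 0).
28%: (0 + 71.4 = 71.4→71, 255→255, 0 + 71.4 = 71.4→71) → #47FF47
76%: (0 + 193.8 = 193.8→194, 255→255, 0 + 193.8 = 193.8→194) → #C2FFC2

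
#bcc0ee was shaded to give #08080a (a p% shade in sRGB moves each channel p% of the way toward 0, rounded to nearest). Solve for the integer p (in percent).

#bcc0ee is rgb(188, 192, 238); #08080a is rgb(8, 8, 10).
On the B channel (widest range): 10 ≈ 238 + (p/100)(0 − 238), so p ≈ 100×(10 − 238)/(0 − 238) = -22800/-238 = 95.80.
p = 96 reproduces all three channels after rounding.

96%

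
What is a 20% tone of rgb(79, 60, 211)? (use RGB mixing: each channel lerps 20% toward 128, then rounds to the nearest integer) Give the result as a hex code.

Lerp each channel 20% toward 128:
  R: 79 + 9.8 = 88.8 → 89
  G: 60 + 13.6 = 73.6 → 74
  B: 211 + 0.2×(128−211) = 211 − 16.6 = 194.4 → 194
rgb(89, 74, 194) = #594ac2.

#594ac2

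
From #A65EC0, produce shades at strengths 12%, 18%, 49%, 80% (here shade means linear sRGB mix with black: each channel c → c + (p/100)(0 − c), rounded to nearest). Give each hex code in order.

#A65EC0 is rgb(166, 94, 192).
12%: (166 − 19.92 = 146.08→146, 94 − 11.28 = 82.72→83, 192 − 23.04 = 168.96→169) → #9253A9
18%: (166 − 29.88 = 136.12→136, 94 − 16.92 = 77.08→77, 192 − 34.56 = 157.44→157) → #884D9D
49%: (166 − 81.34 = 84.66→85, 94 − 46.06 = 47.94→48, 192 − 94.08 = 97.92→98) → #553062
80%: (166 − 132.8 = 33.2→33, 94 − 75.2 = 18.8→19, 192 − 153.6 = 38.4→38) → #211326

#9253A9, #884D9D, #553062, #211326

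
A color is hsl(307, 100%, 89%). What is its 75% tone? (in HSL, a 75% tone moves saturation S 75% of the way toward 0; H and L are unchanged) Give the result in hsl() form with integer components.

S moves 75% from 100 toward 0: 100 − 75 = 25 → 25.
H and L are unchanged.

hsl(307, 25%, 89%)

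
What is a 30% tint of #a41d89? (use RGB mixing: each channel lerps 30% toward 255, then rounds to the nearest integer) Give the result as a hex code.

#bf61ac

#a41d89 is rgb(164, 29, 137).
Per channel, c → c + 0.3(255 − c):
  R: 164 + 0.3×(255−164) = 164 + 27.3 = 191.3 → 191
  G: 29 + 67.8 = 96.8 → 97
  B: 137 + 0.3×(255−137) = 137 + 35.4 = 172.4 → 172
rgb(191, 97, 172) = #bf61ac.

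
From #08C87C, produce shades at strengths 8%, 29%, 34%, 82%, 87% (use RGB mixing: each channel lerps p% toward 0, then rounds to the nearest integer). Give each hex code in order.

#08C87C is rgb(8, 200, 124).
8%: (8 − 0.64 = 7.36→7, 200 − 16 = 184→184, 124 − 9.92 = 114.08→114) → #07B872
29%: (8 − 2.32 = 5.68→6, 200 − 58 = 142→142, 124 − 35.96 = 88.04→88) → #068E58
34%: (8 − 2.72 = 5.28→5, 200 − 68 = 132→132, 124 − 42.16 = 81.84→82) → #058452
82%: (8 − 6.56 = 1.44→1, 200 − 164 = 36→36, 124 − 101.68 = 22.32→22) → #012416
87%: (8 − 6.96 = 1.04→1, 200 − 174 = 26→26, 124 − 107.88 = 16.12→16) → #011A10

#07B872, #068E58, #058452, #012416, #011A10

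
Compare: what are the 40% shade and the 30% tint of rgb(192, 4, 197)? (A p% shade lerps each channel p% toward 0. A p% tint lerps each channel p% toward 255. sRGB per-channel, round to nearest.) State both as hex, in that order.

40% shade:
  R: 192 + 0.4×(0−192) = 192 − 76.8 = 115.2 → 115
  G: 4 − 1.6 = 2.4 → 2
  B: 197 + 0.4×(0−197) = 197 − 78.8 = 118.2 → 118
  → #730276
30% tint:
  R: 192 + 18.9 = 210.9 → 211
  G: 4 + 0.3×(255−4) = 4 + 75.3 = 79.3 → 79
  B: 197 + 0.3×(255−197) = 197 + 17.4 = 214.4 → 214
  → #D34FD6

#730276, #D34FD6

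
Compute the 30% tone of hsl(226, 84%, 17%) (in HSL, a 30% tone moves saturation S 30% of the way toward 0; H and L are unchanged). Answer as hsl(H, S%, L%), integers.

S moves 30% from 84 toward 0: 84 − 25.2 = 58.8 → 59.
H and L are unchanged.

hsl(226, 59%, 17%)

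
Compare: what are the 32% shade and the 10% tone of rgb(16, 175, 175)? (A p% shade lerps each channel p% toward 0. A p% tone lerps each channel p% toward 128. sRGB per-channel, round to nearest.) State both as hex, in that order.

#0b7777, #1baaaa

32% shade:
  R: 16 + 0.32×(0−16) = 16 − 5.12 = 10.88 → 11
  G: 175 + 0.32×(0−175) = 175 − 56 = 119 → 119
  B: 175 + 0.32×(0−175) = 175 − 56 = 119 → 119
  → #0b7777
10% tone:
  R: 16 + 0.1×(128−16) = 16 + 11.2 = 27.2 → 27
  G: 175 + 0.1×(128−175) = 175 − 4.7 = 170.3 → 170
  B: 175 + 0.1×(128−175) = 175 − 4.7 = 170.3 → 170
  → #1baaaa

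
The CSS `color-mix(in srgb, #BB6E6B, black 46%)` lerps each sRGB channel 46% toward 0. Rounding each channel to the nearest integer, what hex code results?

#BB6E6B is rgb(187, 110, 107).
A 46% shade moves each channel 46% toward 0:
  R: 187 − 86.02 = 100.98 → 101
  G: 110 + 0.46×(0−110) = 110 − 50.6 = 59.4 → 59
  B: 107 + 0.46×(0−107) = 107 − 49.22 = 57.78 → 58
rgb(101, 59, 58) = #653B3A.

#653B3A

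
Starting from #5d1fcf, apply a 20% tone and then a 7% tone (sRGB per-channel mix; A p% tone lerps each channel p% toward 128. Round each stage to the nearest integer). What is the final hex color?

#6637bb

#5d1fcf is rgb(93, 31, 207).
Per channel, c → c + 0.2(128 − c):
  R: 93 + 0.2×(128−93) = 93 + 7 = 100 → 100
  G: 31 + 0.2×(128−31) = 31 + 19.4 = 50.4 → 50
  B: 207 − 15.8 = 191.2 → 191
After the tone: rgb(100, 50, 191) = #6432bf.
Per channel, c → c + 0.07(128 − c):
  R: 100 + 1.96 = 101.96 → 102
  G: 50 + 5.46 = 55.46 → 55
  B: 191 + 0.07×(128−191) = 191 − 4.41 = 186.59 → 187
rgb(102, 55, 187) = #6637bb.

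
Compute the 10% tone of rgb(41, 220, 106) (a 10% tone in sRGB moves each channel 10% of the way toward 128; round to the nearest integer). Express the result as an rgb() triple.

Per channel, c → c + 0.1(128 − c):
  R: 41 + 0.1×(128−41) = 41 + 8.7 = 49.7 → 50
  G: 220 − 9.2 = 210.8 → 211
  B: 106 + 2.2 = 108.2 → 108

rgb(50, 211, 108)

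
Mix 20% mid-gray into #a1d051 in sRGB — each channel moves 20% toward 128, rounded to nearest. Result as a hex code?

#a1d051 is rgb(161, 208, 81).
Per channel, c → c + 0.2(128 − c):
  R: 161 + 0.2×(128−161) = 161 − 6.6 = 154.4 → 154
  G: 208 − 16 = 192 → 192
  B: 81 + 0.2×(128−81) = 81 + 9.4 = 90.4 → 90
rgb(154, 192, 90) = #9ac05a.

#9ac05a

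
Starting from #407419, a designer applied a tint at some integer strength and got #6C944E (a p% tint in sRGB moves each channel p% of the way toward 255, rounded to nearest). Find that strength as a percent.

#407419 is rgb(64, 116, 25); #6C944E is rgb(108, 148, 78).
On the B channel (widest range): 78 ≈ 25 + (p/100)(255 − 25), so p ≈ 100×(78 − 25)/(255 − 25) = 5300/230 = 23.04.
p = 23 reproduces all three channels after rounding.

23%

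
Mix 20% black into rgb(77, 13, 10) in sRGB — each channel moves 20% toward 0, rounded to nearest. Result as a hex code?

A 20% shade moves each channel 20% toward 0:
  R: 77 + 0.2×(0−77) = 77 − 15.4 = 61.6 → 62
  G: 13 − 2.6 = 10.4 → 10
  B: 10 − 2 = 8 → 8
rgb(62, 10, 8) = #3E0A08.

#3E0A08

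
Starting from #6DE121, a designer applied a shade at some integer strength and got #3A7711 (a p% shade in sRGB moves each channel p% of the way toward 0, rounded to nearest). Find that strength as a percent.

47%

#6DE121 is rgb(109, 225, 33); #3A7711 is rgb(58, 119, 17).
On the G channel (widest range): 119 ≈ 225 + (p/100)(0 − 225), so p ≈ 100×(119 − 225)/(0 − 225) = -10600/-225 = 47.11.
p = 47 reproduces all three channels after rounding.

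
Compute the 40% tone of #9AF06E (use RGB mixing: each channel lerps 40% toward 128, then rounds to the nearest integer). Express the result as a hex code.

#9AF06E is rgb(154, 240, 110).
A 40% tone moves each channel 40% toward 128:
  R: 154 + 0.4×(128−154) = 154 − 10.4 = 143.6 → 144
  G: 240 + 0.4×(128−240) = 240 − 44.8 = 195.2 → 195
  B: 110 + 7.2 = 117.2 → 117
rgb(144, 195, 117) = #90C375.

#90C375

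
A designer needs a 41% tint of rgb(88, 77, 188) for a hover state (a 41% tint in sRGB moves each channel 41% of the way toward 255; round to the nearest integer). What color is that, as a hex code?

#9C96D7

Per channel, c → c + 0.41(255 − c):
  R: 88 + 68.47 = 156.47 → 156
  G: 77 + 0.41×(255−77) = 77 + 72.98 = 149.98 → 150
  B: 188 + 27.47 = 215.47 → 215
rgb(156, 150, 215) = #9C96D7.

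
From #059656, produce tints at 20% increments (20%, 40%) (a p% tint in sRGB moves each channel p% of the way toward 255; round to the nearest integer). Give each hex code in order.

#37AB78, #69C09A

#059656 is rgb(5, 150, 86).
20%: (5 + 50 = 55→55, 150 + 21 = 171→171, 86 + 33.8 = 119.8→120) → #37AB78
40%: (5 + 100 = 105→105, 150 + 42 = 192→192, 86 + 67.6 = 153.6→154) → #69C09A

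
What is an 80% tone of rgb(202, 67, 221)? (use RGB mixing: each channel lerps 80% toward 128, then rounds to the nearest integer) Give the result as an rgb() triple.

rgb(143, 116, 147)

An 80% tone moves each channel 80% toward 128:
  R: 202 + 0.8×(128−202) = 202 − 59.2 = 142.8 → 143
  G: 67 + 0.8×(128−67) = 67 + 48.8 = 115.8 → 116
  B: 221 + 0.8×(128−221) = 221 − 74.4 = 146.6 → 147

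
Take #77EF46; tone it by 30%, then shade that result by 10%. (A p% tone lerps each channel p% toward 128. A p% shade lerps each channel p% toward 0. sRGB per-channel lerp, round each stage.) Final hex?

#77EF46 is rgb(119, 239, 70).
Lerp each channel 30% toward 128:
  R: 119 + 2.7 = 121.7 → 122
  G: 239 − 33.3 = 205.7 → 206
  B: 70 + 0.3×(128−70) = 70 + 17.4 = 87.4 → 87
After the tone: rgb(122, 206, 87) = #7ACE57.
A 10% shade moves each channel 10% toward 0:
  R: 122 − 12.2 = 109.8 → 110
  G: 206 + 0.1×(0−206) = 206 − 20.6 = 185.4 → 185
  B: 87 + 0.1×(0−87) = 87 − 8.7 = 78.3 → 78
rgb(110, 185, 78) = #6EB94E.

#6EB94E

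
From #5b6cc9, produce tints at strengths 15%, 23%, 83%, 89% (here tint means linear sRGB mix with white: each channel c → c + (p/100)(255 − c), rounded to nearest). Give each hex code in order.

#5b6cc9 is rgb(91, 108, 201).
15%: (91 + 24.6 = 115.6→116, 108 + 22.05 = 130.05→130, 201 + 8.1 = 209.1→209) → #7482d1
23%: (91 + 37.72 = 128.72→129, 108 + 33.81 = 141.81→142, 201 + 12.42 = 213.42→213) → #818ed5
83%: (91 + 136.12 = 227.12→227, 108 + 122.01 = 230.01→230, 201 + 44.82 = 245.82→246) → #e3e6f6
89%: (91 + 145.96 = 236.96→237, 108 + 130.83 = 238.83→239, 201 + 48.06 = 249.06→249) → #edeff9

#7482d1, #818ed5, #e3e6f6, #edeff9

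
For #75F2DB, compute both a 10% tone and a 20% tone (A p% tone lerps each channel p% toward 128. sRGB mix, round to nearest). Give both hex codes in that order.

#76E7D2, #77DBC9

#75F2DB is rgb(117, 242, 219).
10% tone:
  R: 117 + 0.1×(128−117) = 117 + 1.1 = 118.1 → 118
  G: 242 − 11.4 = 230.6 → 231
  B: 219 + 0.1×(128−219) = 219 − 9.1 = 209.9 → 210
  → #76E7D2
20% tone:
  R: 117 + 0.2×(128−117) = 117 + 2.2 = 119.2 → 119
  G: 242 − 22.8 = 219.2 → 219
  B: 219 + 0.2×(128−219) = 219 − 18.2 = 200.8 → 201
  → #77DBC9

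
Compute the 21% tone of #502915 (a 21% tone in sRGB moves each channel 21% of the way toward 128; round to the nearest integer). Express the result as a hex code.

#502915 is rgb(80, 41, 21).
A 21% tone moves each channel 21% toward 128:
  R: 80 + 0.21×(128−80) = 80 + 10.08 = 90.08 → 90
  G: 41 + 18.27 = 59.27 → 59
  B: 21 + 0.21×(128−21) = 21 + 22.47 = 43.47 → 43
rgb(90, 59, 43) = #5a3b2b.

#5a3b2b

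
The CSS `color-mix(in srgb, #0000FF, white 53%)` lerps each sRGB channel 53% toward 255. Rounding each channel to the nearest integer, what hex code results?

#0000FF is rgb(0, 0, 255).
A 53% tint moves each channel 53% toward 255:
  R: 0 + 0.53×(255−0) = 0 + 135.15 = 135.15 → 135
  G: 0 + 135.15 = 135.15 → 135
  B: 255 + 0 = 255 → 255
rgb(135, 135, 255) = #8787FF.

#8787FF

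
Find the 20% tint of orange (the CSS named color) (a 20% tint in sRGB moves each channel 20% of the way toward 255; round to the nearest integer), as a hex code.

CSS orange is rgb(255, 165, 0).
Lerp each channel 20% toward 255:
  R: 255 + 0.2×(255−255) = 255 + 0 = 255 → 255
  G: 165 + 0.2×(255−165) = 165 + 18 = 183 → 183
  B: 0 + 0.2×(255−0) = 0 + 51 = 51 → 51
rgb(255, 183, 51) = #FFB733.

#FFB733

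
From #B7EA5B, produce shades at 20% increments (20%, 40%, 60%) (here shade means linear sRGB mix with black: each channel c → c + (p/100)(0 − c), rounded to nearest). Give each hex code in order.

#B7EA5B is rgb(183, 234, 91).
20%: (183 − 36.6 = 146.4→146, 234 − 46.8 = 187.2→187, 91 − 18.2 = 72.8→73) → #92BB49
40%: (183 − 73.2 = 109.8→110, 234 − 93.6 = 140.4→140, 91 − 36.4 = 54.6→55) → #6E8C37
60%: (183 − 109.8 = 73.2→73, 234 − 140.4 = 93.6→94, 91 − 54.6 = 36.4→36) → #495E24

#92BB49, #6E8C37, #495E24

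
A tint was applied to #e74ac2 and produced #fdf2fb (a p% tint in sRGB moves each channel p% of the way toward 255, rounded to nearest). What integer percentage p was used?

#e74ac2 is rgb(231, 74, 194); #fdf2fb is rgb(253, 242, 251).
On the G channel (widest range): 242 ≈ 74 + (p/100)(255 − 74), so p ≈ 100×(242 − 74)/(255 − 74) = 16800/181 = 92.82.
p = 93 reproduces all three channels after rounding.

93%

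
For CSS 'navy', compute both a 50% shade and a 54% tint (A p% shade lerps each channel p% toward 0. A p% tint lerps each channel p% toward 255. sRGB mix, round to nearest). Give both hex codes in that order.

#000040, #8A8AC5

CSS navy is rgb(0, 0, 128).
50% shade:
  R: 0 + 0 = 0 → 0
  G: 0 + 0.5×(0−0) = 0 + 0 = 0 → 0
  B: 128 − 64 = 64 → 64
  → #000040
54% tint:
  R: 0 + 0.54×(255−0) = 0 + 137.7 = 137.7 → 138
  G: 0 + 137.7 = 137.7 → 138
  B: 128 + 0.54×(255−128) = 128 + 68.58 = 196.58 → 197
  → #8A8AC5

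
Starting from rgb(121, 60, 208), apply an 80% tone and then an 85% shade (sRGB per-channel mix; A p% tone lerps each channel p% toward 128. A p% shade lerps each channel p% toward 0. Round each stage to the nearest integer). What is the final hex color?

#131116

Per channel, c → c + 0.8(128 − c):
  R: 121 + 5.6 = 126.6 → 127
  G: 60 + 0.8×(128−60) = 60 + 54.4 = 114.4 → 114
  B: 208 + 0.8×(128−208) = 208 − 64 = 144 → 144
After the tone: rgb(127, 114, 144) = #7F7290.
An 85% shade moves each channel 85% toward 0:
  R: 127 − 107.95 = 19.05 → 19
  G: 114 − 96.9 = 17.1 → 17
  B: 144 + 0.85×(0−144) = 144 − 122.4 = 21.6 → 22
rgb(19, 17, 22) = #131116.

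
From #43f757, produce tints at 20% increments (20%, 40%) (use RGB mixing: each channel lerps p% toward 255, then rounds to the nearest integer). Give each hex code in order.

#43f757 is rgb(67, 247, 87).
20%: (67 + 37.6 = 104.6→105, 247 + 1.6 = 248.6→249, 87 + 33.6 = 120.6→121) → #69f979
40%: (67 + 75.2 = 142.2→142, 247 + 3.2 = 250.2→250, 87 + 67.2 = 154.2→154) → #8efa9a

#69f979, #8efa9a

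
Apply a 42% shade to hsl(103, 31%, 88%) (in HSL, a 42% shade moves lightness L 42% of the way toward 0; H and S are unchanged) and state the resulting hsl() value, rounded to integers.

hsl(103, 31%, 51%)

L moves 42% from 88 toward 0: 88 − 36.96 = 51.04 → 51.
H and S are unchanged.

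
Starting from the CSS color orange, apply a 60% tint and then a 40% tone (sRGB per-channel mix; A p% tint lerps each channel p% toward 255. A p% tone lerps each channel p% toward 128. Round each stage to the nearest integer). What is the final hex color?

#CCB78F

CSS orange is rgb(255, 165, 0).
Per channel, c → c + 0.6(255 − c):
  R: 255 + 0.6×(255−255) = 255 + 0 = 255 → 255
  G: 165 + 0.6×(255−165) = 165 + 54 = 219 → 219
  B: 0 + 153 = 153 → 153
After the tint: rgb(255, 219, 153) = #FFDB99.
Per channel, c → c + 0.4(128 − c):
  R: 255 − 50.8 = 204.2 → 204
  G: 219 + 0.4×(128−219) = 219 − 36.4 = 182.6 → 183
  B: 153 − 10 = 143 → 143
rgb(204, 183, 143) = #CCB78F.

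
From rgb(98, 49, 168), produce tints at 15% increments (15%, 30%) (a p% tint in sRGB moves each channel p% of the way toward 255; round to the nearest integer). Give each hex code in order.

15%: (98 + 23.55 = 121.55→122, 49 + 30.9 = 79.9→80, 168 + 13.05 = 181.05→181) → #7a50b5
30%: (98 + 47.1 = 145.1→145, 49 + 61.8 = 110.8→111, 168 + 26.1 = 194.1→194) → #916fc2

#7a50b5, #916fc2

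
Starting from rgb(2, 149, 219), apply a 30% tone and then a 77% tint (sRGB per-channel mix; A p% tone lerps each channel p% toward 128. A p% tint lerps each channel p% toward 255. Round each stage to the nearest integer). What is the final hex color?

#CEE5F1

Per channel, c → c + 0.3(128 − c):
  R: 2 + 0.3×(128−2) = 2 + 37.8 = 39.8 → 40
  G: 149 + 0.3×(128−149) = 149 − 6.3 = 142.7 → 143
  B: 219 + 0.3×(128−219) = 219 − 27.3 = 191.7 → 192
After the tone: rgb(40, 143, 192) = #288FC0.
A 77% tint moves each channel 77% toward 255:
  R: 40 + 0.77×(255−40) = 40 + 165.55 = 205.55 → 206
  G: 143 + 86.24 = 229.24 → 229
  B: 192 + 0.77×(255−192) = 192 + 48.51 = 240.51 → 241
rgb(206, 229, 241) = #CEE5F1.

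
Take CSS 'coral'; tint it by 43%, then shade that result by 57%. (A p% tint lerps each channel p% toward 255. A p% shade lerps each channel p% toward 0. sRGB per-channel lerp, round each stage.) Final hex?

CSS coral is rgb(255, 127, 80).
A 43% tint moves each channel 43% toward 255:
  R: 255 + 0 = 255 → 255
  G: 127 + 55.04 = 182.04 → 182
  B: 80 + 75.25 = 155.25 → 155
After the tint: rgb(255, 182, 155) = #FFB69B.
A 57% shade moves each channel 57% toward 0:
  R: 255 − 145.35 = 109.65 → 110
  G: 182 + 0.57×(0−182) = 182 − 103.74 = 78.26 → 78
  B: 155 + 0.57×(0−155) = 155 − 88.35 = 66.65 → 67
rgb(110, 78, 67) = #6E4E43.

#6E4E43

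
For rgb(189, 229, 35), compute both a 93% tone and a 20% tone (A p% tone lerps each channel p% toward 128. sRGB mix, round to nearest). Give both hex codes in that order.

#848779, #b1d136

93% tone:
  R: 189 + 0.93×(128−189) = 189 − 56.73 = 132.27 → 132
  G: 229 + 0.93×(128−229) = 229 − 93.93 = 135.07 → 135
  B: 35 + 0.93×(128−35) = 35 + 86.49 = 121.49 → 121
  → #848779
20% tone:
  R: 189 + 0.2×(128−189) = 189 − 12.2 = 176.8 → 177
  G: 229 + 0.2×(128−229) = 229 − 20.2 = 208.8 → 209
  B: 35 + 18.6 = 53.6 → 54
  → #b1d136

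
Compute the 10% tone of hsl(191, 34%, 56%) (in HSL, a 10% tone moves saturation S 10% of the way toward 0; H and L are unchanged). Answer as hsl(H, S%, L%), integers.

hsl(191, 31%, 56%)

S moves 10% from 34 toward 0: 34 − 3.4 = 30.6 → 31.
H and L are unchanged.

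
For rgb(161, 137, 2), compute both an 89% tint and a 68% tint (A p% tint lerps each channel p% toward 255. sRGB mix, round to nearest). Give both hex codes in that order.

89% tint:
  R: 161 + 83.66 = 244.66 → 245
  G: 137 + 0.89×(255−137) = 137 + 105.02 = 242.02 → 242
  B: 2 + 0.89×(255−2) = 2 + 225.17 = 227.17 → 227
  → #F5F2E3
68% tint:
  R: 161 + 0.68×(255−161) = 161 + 63.92 = 224.92 → 225
  G: 137 + 0.68×(255−137) = 137 + 80.24 = 217.24 → 217
  B: 2 + 0.68×(255−2) = 2 + 172.04 = 174.04 → 174
  → #E1D9AE

#F5F2E3, #E1D9AE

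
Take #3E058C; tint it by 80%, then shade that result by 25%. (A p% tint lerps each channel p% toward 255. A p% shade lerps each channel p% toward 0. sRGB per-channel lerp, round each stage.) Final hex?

#A29AAE

#3E058C is rgb(62, 5, 140).
An 80% tint moves each channel 80% toward 255:
  R: 62 + 154.4 = 216.4 → 216
  G: 5 + 0.8×(255−5) = 5 + 200 = 205 → 205
  B: 140 + 0.8×(255−140) = 140 + 92 = 232 → 232
After the tint: rgb(216, 205, 232) = #D8CDE8.
Lerp each channel 25% toward 0:
  R: 216 + 0.25×(0−216) = 216 − 54 = 162 → 162
  G: 205 + 0.25×(0−205) = 205 − 51.25 = 153.75 → 154
  B: 232 + 0.25×(0−232) = 232 − 58 = 174 → 174
rgb(162, 154, 174) = #A29AAE.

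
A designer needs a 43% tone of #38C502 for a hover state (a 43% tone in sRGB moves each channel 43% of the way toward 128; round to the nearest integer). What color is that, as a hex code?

#57A738

#38C502 is rgb(56, 197, 2).
Per channel, c → c + 0.43(128 − c):
  R: 56 + 30.96 = 86.96 → 87
  G: 197 + 0.43×(128−197) = 197 − 29.67 = 167.33 → 167
  B: 2 + 0.43×(128−2) = 2 + 54.18 = 56.18 → 56
rgb(87, 167, 56) = #57A738.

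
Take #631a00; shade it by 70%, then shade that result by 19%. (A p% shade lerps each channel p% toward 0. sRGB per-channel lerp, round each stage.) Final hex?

#180600

#631a00 is rgb(99, 26, 0).
Lerp each channel 70% toward 0:
  R: 99 + 0.7×(0−99) = 99 − 69.3 = 29.7 → 30
  G: 26 + 0.7×(0−26) = 26 − 18.2 = 7.8 → 8
  B: 0 + 0 = 0 → 0
After the shade: rgb(30, 8, 0) = #1e0800.
A 19% shade moves each channel 19% toward 0:
  R: 30 − 5.7 = 24.3 → 24
  G: 8 − 1.52 = 6.48 → 6
  B: 0 + 0.19×(0−0) = 0 + 0 = 0 → 0
rgb(24, 6, 0) = #180600.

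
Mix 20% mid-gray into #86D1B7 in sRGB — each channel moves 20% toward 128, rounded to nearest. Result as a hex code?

#86D1B7 is rgb(134, 209, 183).
Lerp each channel 20% toward 128:
  R: 134 + 0.2×(128−134) = 134 − 1.2 = 132.8 → 133
  G: 209 + 0.2×(128−209) = 209 − 16.2 = 192.8 → 193
  B: 183 + 0.2×(128−183) = 183 − 11 = 172 → 172
rgb(133, 193, 172) = #85C1AC.

#85C1AC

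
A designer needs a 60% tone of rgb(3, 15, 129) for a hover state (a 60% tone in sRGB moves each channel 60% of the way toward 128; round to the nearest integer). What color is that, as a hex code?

Per channel, c → c + 0.6(128 − c):
  R: 3 + 0.6×(128−3) = 3 + 75 = 78 → 78
  G: 15 + 0.6×(128−15) = 15 + 67.8 = 82.8 → 83
  B: 129 + 0.6×(128−129) = 129 − 0.6 = 128.4 → 128
rgb(78, 83, 128) = #4e5380.

#4e5380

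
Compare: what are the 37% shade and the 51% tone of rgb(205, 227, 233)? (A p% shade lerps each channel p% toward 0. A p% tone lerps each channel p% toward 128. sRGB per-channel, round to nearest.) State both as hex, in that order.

#818f93, #a6b1b3

37% shade:
  R: 205 + 0.37×(0−205) = 205 − 75.85 = 129.15 → 129
  G: 227 + 0.37×(0−227) = 227 − 83.99 = 143.01 → 143
  B: 233 + 0.37×(0−233) = 233 − 86.21 = 146.79 → 147
  → #818f93
51% tone:
  R: 205 − 39.27 = 165.73 → 166
  G: 227 − 50.49 = 176.51 → 177
  B: 233 − 53.55 = 179.45 → 179
  → #a6b1b3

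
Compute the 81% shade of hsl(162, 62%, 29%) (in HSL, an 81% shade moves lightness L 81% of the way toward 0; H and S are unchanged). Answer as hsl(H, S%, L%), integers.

L moves 81% from 29 toward 0: 29 − 23.49 = 5.51 → 6.
H and S are unchanged.

hsl(162, 62%, 6%)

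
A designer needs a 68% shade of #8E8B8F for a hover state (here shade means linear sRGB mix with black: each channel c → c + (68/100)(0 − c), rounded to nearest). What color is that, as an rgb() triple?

#8E8B8F is rgb(142, 139, 143).
A 68% shade moves each channel 68% toward 0:
  R: 142 + 0.68×(0−142) = 142 − 96.56 = 45.44 → 45
  G: 139 + 0.68×(0−139) = 139 − 94.52 = 44.48 → 44
  B: 143 + 0.68×(0−143) = 143 − 97.24 = 45.76 → 46

rgb(45, 44, 46)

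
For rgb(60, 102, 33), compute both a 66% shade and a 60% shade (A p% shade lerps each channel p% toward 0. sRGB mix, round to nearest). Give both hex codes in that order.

66% shade:
  R: 60 − 39.6 = 20.4 → 20
  G: 102 − 67.32 = 34.68 → 35
  B: 33 − 21.78 = 11.22 → 11
  → #14230B
60% shade:
  R: 60 + 0.6×(0−60) = 60 − 36 = 24 → 24
  G: 102 + 0.6×(0−102) = 102 − 61.2 = 40.8 → 41
  B: 33 + 0.6×(0−33) = 33 − 19.8 = 13.2 → 13
  → #18290D

#14230B, #18290D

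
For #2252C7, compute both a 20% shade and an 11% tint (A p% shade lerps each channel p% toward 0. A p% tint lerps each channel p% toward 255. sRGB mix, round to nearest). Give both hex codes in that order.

#2252C7 is rgb(34, 82, 199).
20% shade:
  R: 34 − 6.8 = 27.2 → 27
  G: 82 + 0.2×(0−82) = 82 − 16.4 = 65.6 → 66
  B: 199 − 39.8 = 159.2 → 159
  → #1B429F
11% tint:
  R: 34 + 0.11×(255−34) = 34 + 24.31 = 58.31 → 58
  G: 82 + 19.03 = 101.03 → 101
  B: 199 + 6.16 = 205.16 → 205
  → #3A65CD

#1B429F, #3A65CD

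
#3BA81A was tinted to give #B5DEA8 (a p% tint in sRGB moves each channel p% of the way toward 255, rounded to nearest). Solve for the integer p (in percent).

#3BA81A is rgb(59, 168, 26); #B5DEA8 is rgb(181, 222, 168).
On the B channel (widest range): 168 ≈ 26 + (p/100)(255 − 26), so p ≈ 100×(168 − 26)/(255 − 26) = 14200/229 = 62.01.
p = 62 reproduces all three channels after rounding.

62%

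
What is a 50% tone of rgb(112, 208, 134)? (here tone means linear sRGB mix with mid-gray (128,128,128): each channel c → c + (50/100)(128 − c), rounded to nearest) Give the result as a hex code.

Lerp each channel 50% toward 128:
  R: 112 + 0.5×(128−112) = 112 + 8 = 120 → 120
  G: 208 − 40 = 168 → 168
  B: 134 + 0.5×(128−134) = 134 − 3 = 131 → 131
rgb(120, 168, 131) = #78A883.

#78A883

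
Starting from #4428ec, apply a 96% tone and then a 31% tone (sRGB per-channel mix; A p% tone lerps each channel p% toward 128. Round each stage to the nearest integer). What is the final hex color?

#4428ec is rgb(68, 40, 236).
Lerp each channel 96% toward 128:
  R: 68 + 57.6 = 125.6 → 126
  G: 40 + 0.96×(128−40) = 40 + 84.48 = 124.48 → 124
  B: 236 − 103.68 = 132.32 → 132
After the tone: rgb(126, 124, 132) = #7e7c84.
Per channel, c → c + 0.31(128 − c):
  R: 126 + 0.62 = 126.62 → 127
  G: 124 + 0.31×(128−124) = 124 + 1.24 = 125.24 → 125
  B: 132 + 0.31×(128−132) = 132 − 1.24 = 130.76 → 131
rgb(127, 125, 131) = #7f7d83.

#7f7d83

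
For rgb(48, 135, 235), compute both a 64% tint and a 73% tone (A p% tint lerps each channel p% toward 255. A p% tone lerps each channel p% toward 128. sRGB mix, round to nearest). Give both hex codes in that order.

#b4d4f8, #6a829d

64% tint:
  R: 48 + 132.48 = 180.48 → 180
  G: 135 + 0.64×(255−135) = 135 + 76.8 = 211.8 → 212
  B: 235 + 0.64×(255−235) = 235 + 12.8 = 247.8 → 248
  → #b4d4f8
73% tone:
  R: 48 + 58.4 = 106.4 → 106
  G: 135 + 0.73×(128−135) = 135 − 5.11 = 129.89 → 130
  B: 235 − 78.11 = 156.89 → 157
  → #6a829d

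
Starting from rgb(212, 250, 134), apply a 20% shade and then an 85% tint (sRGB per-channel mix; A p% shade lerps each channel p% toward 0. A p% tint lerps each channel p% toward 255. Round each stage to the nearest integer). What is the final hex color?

#f2f7e9

A 20% shade moves each channel 20% toward 0:
  R: 212 + 0.2×(0−212) = 212 − 42.4 = 169.6 → 170
  G: 250 − 50 = 200 → 200
  B: 134 − 26.8 = 107.2 → 107
After the shade: rgb(170, 200, 107) = #aac86b.
Per channel, c → c + 0.85(255 − c):
  R: 170 + 72.25 = 242.25 → 242
  G: 200 + 0.85×(255−200) = 200 + 46.75 = 246.75 → 247
  B: 107 + 0.85×(255−107) = 107 + 125.8 = 232.8 → 233
rgb(242, 247, 233) = #f2f7e9.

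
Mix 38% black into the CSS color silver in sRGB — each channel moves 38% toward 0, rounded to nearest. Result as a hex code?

#777777

CSS silver is rgb(192, 192, 192).
A 38% shade moves each channel 38% toward 0:
  R: 192 − 72.96 = 119.04 → 119
  G: 192 − 72.96 = 119.04 → 119
  B: 192 − 72.96 = 119.04 → 119
rgb(119, 119, 119) = #777777.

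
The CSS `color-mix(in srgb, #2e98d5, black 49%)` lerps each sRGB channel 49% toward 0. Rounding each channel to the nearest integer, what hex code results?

#174e6d

#2e98d5 is rgb(46, 152, 213).
Per channel, c → c + 0.49(0 − c):
  R: 46 + 0.49×(0−46) = 46 − 22.54 = 23.46 → 23
  G: 152 + 0.49×(0−152) = 152 − 74.48 = 77.52 → 78
  B: 213 − 104.37 = 108.63 → 109
rgb(23, 78, 109) = #174e6d.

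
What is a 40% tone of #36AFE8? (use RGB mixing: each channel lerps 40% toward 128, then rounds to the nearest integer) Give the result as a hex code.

#36AFE8 is rgb(54, 175, 232).
Per channel, c → c + 0.4(128 − c):
  R: 54 + 29.6 = 83.6 → 84
  G: 175 + 0.4×(128−175) = 175 − 18.8 = 156.2 → 156
  B: 232 + 0.4×(128−232) = 232 − 41.6 = 190.4 → 190
rgb(84, 156, 190) = #549CBE.

#549CBE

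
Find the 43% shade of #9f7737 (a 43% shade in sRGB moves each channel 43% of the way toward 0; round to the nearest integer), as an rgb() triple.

rgb(91, 68, 31)

#9f7737 is rgb(159, 119, 55).
Lerp each channel 43% toward 0:
  R: 159 + 0.43×(0−159) = 159 − 68.37 = 90.63 → 91
  G: 119 + 0.43×(0−119) = 119 − 51.17 = 67.83 → 68
  B: 55 + 0.43×(0−55) = 55 − 23.65 = 31.35 → 31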